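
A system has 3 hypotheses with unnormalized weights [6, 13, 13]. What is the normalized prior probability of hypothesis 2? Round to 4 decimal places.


The normalized prior is the weight divided by the total.
Total weight = 32
P(H2) = 13 / 32 = 0.4062

0.4062


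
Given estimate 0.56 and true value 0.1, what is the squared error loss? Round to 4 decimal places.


Squared error = (estimate - true)^2
Difference = 0.46
Loss = 0.46^2 = 0.2116

0.2116


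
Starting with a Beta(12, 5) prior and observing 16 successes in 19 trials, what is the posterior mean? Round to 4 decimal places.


Posterior parameters: alpha = 12 + 16 = 28
beta = 5 + 3 = 8
Posterior mean = alpha / (alpha + beta) = 28 / 36
= 0.7778

0.7778


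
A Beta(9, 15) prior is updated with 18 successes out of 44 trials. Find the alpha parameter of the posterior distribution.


In the Beta-Binomial conjugate update:
alpha_post = alpha_prior + successes
= 9 + 18
= 27

27


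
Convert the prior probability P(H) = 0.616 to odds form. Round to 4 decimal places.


P(not H) = 1 - 0.616 = 0.384
Odds = 0.616 / 0.384 = 1.6042

1.6042


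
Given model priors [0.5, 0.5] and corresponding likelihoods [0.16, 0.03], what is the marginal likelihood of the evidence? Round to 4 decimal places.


P(E) = sum_i P(M_i) P(E|M_i)
= 0.08 + 0.015
= 0.095

0.095


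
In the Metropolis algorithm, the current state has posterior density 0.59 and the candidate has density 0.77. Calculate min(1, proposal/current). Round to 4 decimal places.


Ratio = 0.77/0.59 = 1.3051
Acceptance probability = min(1, 1.3051)
= 1.0

1.0


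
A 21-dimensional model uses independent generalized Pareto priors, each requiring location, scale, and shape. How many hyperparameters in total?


Per parameter: 3 (location, scale, and shape).
Total = 21 * 3 = 63

63


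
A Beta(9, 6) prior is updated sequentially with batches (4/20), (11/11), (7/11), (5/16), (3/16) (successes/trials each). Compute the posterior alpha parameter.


Sequential conjugate updating is equivalent to a single batch update.
Total successes across all batches = 30
alpha_posterior = alpha_prior + total_successes = 9 + 30
= 39

39


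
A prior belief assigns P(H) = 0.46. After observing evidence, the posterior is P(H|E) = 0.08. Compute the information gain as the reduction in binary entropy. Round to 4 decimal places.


H(prior) = -0.46*log2(0.46) - 0.54*log2(0.54)
= 0.9954
H(post) = -0.08*log2(0.08) - 0.92*log2(0.92)
= 0.4022
IG = 0.9954 - 0.4022 = 0.5932

0.5932


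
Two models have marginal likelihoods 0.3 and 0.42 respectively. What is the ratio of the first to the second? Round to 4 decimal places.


Evidence ratio = 0.3 / 0.42
= 0.7143

0.7143


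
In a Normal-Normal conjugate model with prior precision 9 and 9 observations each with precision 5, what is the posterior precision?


Posterior precision = prior precision + n * observation precision
= 9 + 9 * 5
= 9 + 45 = 54

54


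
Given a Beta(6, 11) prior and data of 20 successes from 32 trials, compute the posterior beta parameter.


Number of failures = 32 - 20 = 12
Posterior beta = 11 + 12 = 23

23


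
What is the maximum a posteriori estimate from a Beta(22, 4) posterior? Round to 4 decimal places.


The MAP estimate equals the mode of the distribution.
Mode of Beta(a,b) = (a-1)/(a+b-2)
= 21/24
= 0.875

0.875


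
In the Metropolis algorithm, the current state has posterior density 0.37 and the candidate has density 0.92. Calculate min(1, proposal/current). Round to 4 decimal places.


Ratio = 0.92/0.37 = 2.4865
Acceptance probability = min(1, 2.4865)
= 1.0

1.0


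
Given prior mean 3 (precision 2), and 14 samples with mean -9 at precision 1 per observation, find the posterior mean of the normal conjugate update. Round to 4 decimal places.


The posterior mean is a precision-weighted average of prior and data.
Post. prec. = 2 + 14 = 16
Post. mean = (6 + -126)/16 = -120/16 = -7.5

-7.5


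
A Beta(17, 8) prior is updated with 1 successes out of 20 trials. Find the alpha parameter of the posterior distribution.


In the Beta-Binomial conjugate update:
alpha_post = alpha_prior + successes
= 17 + 1
= 18

18


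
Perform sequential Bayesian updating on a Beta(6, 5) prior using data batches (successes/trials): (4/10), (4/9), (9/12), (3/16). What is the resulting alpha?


Accumulate successes: 20
Posterior alpha = prior alpha + sum of successes
= 6 + 20 = 26

26


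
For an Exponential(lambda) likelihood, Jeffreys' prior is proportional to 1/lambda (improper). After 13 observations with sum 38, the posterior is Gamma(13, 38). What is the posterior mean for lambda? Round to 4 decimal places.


Posterior = Gamma(n, sum_x) = Gamma(13, 38)
Posterior mean = shape/rate = 13/38
= 0.3421

0.3421


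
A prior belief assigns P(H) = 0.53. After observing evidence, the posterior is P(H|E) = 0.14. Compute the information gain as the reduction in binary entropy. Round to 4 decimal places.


H(prior) = -0.53*log2(0.53) - 0.47*log2(0.47)
= 0.9974
H(post) = -0.14*log2(0.14) - 0.86*log2(0.86)
= 0.5842
IG = 0.9974 - 0.5842 = 0.4132

0.4132


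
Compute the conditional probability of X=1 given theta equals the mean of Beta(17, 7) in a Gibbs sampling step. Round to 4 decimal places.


Mean of Beta(17, 7) = 0.7083
P(X=1 | theta=0.7083) = 0.7083

0.7083


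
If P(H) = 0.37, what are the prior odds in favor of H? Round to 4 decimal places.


Prior odds = P(H) / (1 - P(H))
= 0.37 / 0.63
= 0.5873

0.5873


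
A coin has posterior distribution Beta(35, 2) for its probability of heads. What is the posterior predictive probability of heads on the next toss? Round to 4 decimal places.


Posterior predictive = E[theta] = alpha/(alpha+beta)
= 35/37
= 0.9459

0.9459


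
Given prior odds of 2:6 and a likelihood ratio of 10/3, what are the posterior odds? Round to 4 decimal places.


Posterior odds = prior odds * LR
Prior odds = 2/6 = 0.3333
LR = 10/3 = 3.3333
Posterior odds = 0.3333 * 3.3333 = 1.1111

1.1111


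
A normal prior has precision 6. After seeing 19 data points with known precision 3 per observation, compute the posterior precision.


In the conjugate normal model, precisions add:
tau_posterior = tau_prior + n * tau_data
= 6 + 19*3 = 63

63


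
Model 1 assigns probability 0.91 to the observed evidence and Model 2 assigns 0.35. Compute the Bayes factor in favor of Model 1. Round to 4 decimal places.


BF = P(data|M1) / P(data|M2)
= 0.91 / 0.35 = 2.6

2.6


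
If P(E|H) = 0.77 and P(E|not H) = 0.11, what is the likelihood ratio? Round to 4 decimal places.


Likelihood ratio = P(E|H) / P(E|not H)
= 0.77 / 0.11
= 7.0

7.0


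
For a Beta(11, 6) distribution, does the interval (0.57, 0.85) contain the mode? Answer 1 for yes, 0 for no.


Mode of Beta(a,b) = (a-1)/(a+b-2)
= (11-1)/(11+6-2) = 0.6667
Check: 0.57 <= 0.6667 <= 0.85?
Result: 1

1


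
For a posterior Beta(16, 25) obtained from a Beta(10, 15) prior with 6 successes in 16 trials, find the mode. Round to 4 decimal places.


Mode = (alpha - 1) / (alpha + beta - 2)
= 15 / 39
= 0.3846

0.3846


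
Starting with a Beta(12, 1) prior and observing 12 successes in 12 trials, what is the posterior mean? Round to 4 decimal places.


Posterior parameters: alpha = 12 + 12 = 24
beta = 1 + 0 = 1
Posterior mean = alpha / (alpha + beta) = 24 / 25
= 0.96

0.96


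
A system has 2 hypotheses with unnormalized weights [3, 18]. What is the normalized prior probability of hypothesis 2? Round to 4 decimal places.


The normalized prior is the weight divided by the total.
Total weight = 21
P(H2) = 18 / 21 = 0.8571

0.8571


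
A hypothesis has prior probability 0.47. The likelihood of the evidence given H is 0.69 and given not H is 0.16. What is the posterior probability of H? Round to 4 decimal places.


Using Bayes' theorem:
P(E) = 0.47 * 0.69 + 0.53 * 0.16
P(E) = 0.4091
P(H|E) = (0.47 * 0.69) / 0.4091 = 0.7927

0.7927


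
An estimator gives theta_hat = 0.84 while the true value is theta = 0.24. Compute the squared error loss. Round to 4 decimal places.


The squared error loss is (theta_hat - theta)^2
= (0.84 - 0.24)^2
= (0.6)^2 = 0.36

0.36


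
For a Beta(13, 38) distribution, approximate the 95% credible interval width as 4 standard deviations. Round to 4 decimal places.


Variance of Beta(a,b) = ab / ((a+b)^2 * (a+b+1))
= 13*38 / ((51)^2 * 52)
= 0.0037
SD = sqrt(0.0037) = 0.0604
Width = 4 * SD = 0.2417

0.2417


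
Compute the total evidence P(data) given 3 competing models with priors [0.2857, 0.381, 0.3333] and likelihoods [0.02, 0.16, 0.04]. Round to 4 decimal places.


Marginal likelihood = sum P(model_i) * P(data|model_i)
Model 1: 0.2857 * 0.02 = 0.0057
Model 2: 0.381 * 0.16 = 0.061
Model 3: 0.3333 * 0.04 = 0.0133
Total = 0.08

0.08


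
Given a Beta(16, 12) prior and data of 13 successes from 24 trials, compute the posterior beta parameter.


Number of failures = 24 - 13 = 11
Posterior beta = 12 + 11 = 23

23


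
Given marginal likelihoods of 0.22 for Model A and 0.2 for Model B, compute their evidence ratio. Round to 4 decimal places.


Ratio = ML(A) / ML(B) = 0.22/0.2
= 1.1

1.1


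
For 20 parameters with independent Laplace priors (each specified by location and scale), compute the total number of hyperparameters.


A Laplace prior has 2 hyperparameters per parameter.
Total = 20 * 2 = 40

40


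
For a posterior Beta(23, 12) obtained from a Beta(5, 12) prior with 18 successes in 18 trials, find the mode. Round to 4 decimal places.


Mode = (alpha - 1) / (alpha + beta - 2)
= 22 / 33
= 0.6667

0.6667


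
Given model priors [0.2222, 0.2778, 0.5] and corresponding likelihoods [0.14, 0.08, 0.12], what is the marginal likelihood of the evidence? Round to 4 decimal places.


P(E) = sum_i P(M_i) P(E|M_i)
= 0.0311 + 0.0222 + 0.06
= 0.1133

0.1133


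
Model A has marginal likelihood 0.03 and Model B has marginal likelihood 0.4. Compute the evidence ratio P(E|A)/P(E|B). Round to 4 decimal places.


Evidence ratio = P(E|A) / P(E|B)
= 0.03 / 0.4
= 0.075

0.075


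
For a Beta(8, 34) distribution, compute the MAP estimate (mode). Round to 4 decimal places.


MAP = mode = (a-1)/(a+b-2)
= (8-1)/(8+34-2)
= 7/40 = 0.175

0.175


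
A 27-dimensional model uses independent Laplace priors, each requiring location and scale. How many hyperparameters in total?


Per parameter: 2 (location and scale).
Total = 27 * 2 = 54

54


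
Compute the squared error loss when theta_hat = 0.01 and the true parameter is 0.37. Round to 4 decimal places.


L = (theta_hat - theta_true)^2
= (0.01 - 0.37)^2
= -0.36^2 = 0.1296

0.1296


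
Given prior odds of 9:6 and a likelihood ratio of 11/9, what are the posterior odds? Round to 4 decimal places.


Posterior odds = prior odds * LR
Prior odds = 9/6 = 1.5
LR = 11/9 = 1.2222
Posterior odds = 1.5 * 1.2222 = 1.8333

1.8333


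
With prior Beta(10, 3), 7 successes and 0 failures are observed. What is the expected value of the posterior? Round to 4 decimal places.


Posterior = Beta(17, 3)
E[theta] = alpha/(alpha+beta)
= 17/20 = 0.85

0.85


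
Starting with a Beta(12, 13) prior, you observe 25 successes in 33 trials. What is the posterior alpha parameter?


For a Beta-Binomial conjugate model:
Posterior alpha = prior alpha + number of successes
= 12 + 25 = 37

37


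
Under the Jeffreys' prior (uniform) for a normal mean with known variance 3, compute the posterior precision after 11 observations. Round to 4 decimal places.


Prior precision = 0 (flat prior).
Post. prec. = 0 + n/var = 11/3 = 3.6667

3.6667


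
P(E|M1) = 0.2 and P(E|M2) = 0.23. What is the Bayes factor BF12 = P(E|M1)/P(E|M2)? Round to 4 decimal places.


Bayes factor BF12 = P(E|M1) / P(E|M2)
= 0.2 / 0.23
= 0.8696

0.8696


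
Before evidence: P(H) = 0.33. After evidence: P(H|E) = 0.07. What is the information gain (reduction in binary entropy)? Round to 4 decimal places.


Prior entropy = 0.9149
Posterior entropy = 0.3659
Information gain = 0.9149 - 0.3659 = 0.549

0.549


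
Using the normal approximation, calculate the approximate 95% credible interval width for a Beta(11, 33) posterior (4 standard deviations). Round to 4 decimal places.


Var(Beta) = 11*33/(44^2 * 45) = 0.0042
SD = 0.0645
Width ~ 4*SD = 0.2582

0.2582


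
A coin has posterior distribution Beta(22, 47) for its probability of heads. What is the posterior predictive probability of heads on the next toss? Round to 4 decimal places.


Posterior predictive = E[theta] = alpha/(alpha+beta)
= 22/69
= 0.3188

0.3188


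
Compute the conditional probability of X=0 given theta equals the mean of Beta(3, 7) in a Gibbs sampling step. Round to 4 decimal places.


Mean of Beta(3, 7) = 0.3
P(X=0 | theta=0.3) = 0.7

0.7


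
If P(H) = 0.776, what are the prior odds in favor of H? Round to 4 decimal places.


Prior odds = P(H) / (1 - P(H))
= 0.776 / 0.224
= 3.4643

3.4643


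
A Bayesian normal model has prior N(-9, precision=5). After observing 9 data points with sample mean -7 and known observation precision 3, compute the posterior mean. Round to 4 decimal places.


Posterior mean = (prior_precision * prior_mean + n * data_precision * data_mean) / (prior_precision + n * data_precision)
Numerator = 5*-9 + 9*3*-7 = -234
Denominator = 5 + 9*3 = 32
Posterior mean = -7.3125

-7.3125


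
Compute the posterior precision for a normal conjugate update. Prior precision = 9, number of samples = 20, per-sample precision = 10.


tau_post = tau_0 + n * tau
= 9 + 20 * 10 = 209

209


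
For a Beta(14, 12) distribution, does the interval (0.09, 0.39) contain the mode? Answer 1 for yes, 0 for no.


Mode of Beta(a,b) = (a-1)/(a+b-2)
= (14-1)/(14+12-2) = 0.5417
Check: 0.09 <= 0.5417 <= 0.39?
Result: 0

0


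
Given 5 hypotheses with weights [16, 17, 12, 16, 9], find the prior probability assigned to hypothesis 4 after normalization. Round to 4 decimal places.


To normalize, divide each weight by the sum of all weights.
Sum = 70
Prior(H4) = 16/70 = 0.2286

0.2286


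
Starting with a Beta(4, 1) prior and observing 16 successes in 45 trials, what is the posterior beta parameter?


Posterior beta = prior beta + failures
Failures = 45 - 16 = 29
beta_post = 1 + 29 = 30

30


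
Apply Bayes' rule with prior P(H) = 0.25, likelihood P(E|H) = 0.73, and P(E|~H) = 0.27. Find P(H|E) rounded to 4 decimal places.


Step 1: Compute marginal P(E) = P(E|H)P(H) + P(E|~H)P(~H)
= 0.73*0.25 + 0.27*0.75 = 0.385
Step 2: P(H|E) = P(E|H)P(H)/P(E) = 0.1825/0.385
= 0.474

0.474


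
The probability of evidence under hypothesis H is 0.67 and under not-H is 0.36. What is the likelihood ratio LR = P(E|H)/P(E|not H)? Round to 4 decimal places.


LR = 0.67 / 0.36
= 1.8611

1.8611


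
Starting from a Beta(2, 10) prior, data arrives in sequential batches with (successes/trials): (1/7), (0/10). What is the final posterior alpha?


In sequential Bayesian updating, we sum all successes.
Total successes = 1
Final alpha = 2 + 1 = 3

3


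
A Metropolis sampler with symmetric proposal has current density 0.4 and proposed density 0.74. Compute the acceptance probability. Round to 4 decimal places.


For symmetric proposals, acceptance = min(1, pi(x*)/pi(x))
= min(1, 0.74/0.4)
= min(1, 1.85) = 1.0

1.0


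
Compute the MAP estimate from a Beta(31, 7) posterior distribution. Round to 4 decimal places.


MAP = mode of Beta distribution
= (alpha - 1)/(alpha + beta - 2)
= (31-1)/(31+7-2)
= 30/36 = 0.8333

0.8333


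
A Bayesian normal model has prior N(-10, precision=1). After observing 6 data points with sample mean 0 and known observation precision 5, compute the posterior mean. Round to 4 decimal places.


Posterior mean = (prior_precision * prior_mean + n * data_precision * data_mean) / (prior_precision + n * data_precision)
Numerator = 1*-10 + 6*5*0 = -10
Denominator = 1 + 6*5 = 31
Posterior mean = -0.3226

-0.3226


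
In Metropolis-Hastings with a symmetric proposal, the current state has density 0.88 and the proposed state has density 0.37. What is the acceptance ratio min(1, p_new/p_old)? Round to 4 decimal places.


Ratio = p_new / p_old = 0.37 / 0.88 = 0.4205
Acceptance = min(1, 0.4205) = 0.4205

0.4205


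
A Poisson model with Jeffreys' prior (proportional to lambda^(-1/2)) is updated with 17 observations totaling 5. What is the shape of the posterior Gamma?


Posterior = Gamma(0.5 + S, n)
= Gamma(0.5 + 5, 17)
Posterior shape = 0.5 + S = 0.5 + 5 = 5.5

5.5


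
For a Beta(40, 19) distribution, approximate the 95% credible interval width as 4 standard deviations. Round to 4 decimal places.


Variance of Beta(a,b) = ab / ((a+b)^2 * (a+b+1))
= 40*19 / ((59)^2 * 60)
= 0.0036
SD = sqrt(0.0036) = 0.0603
Width = 4 * SD = 0.2413

0.2413


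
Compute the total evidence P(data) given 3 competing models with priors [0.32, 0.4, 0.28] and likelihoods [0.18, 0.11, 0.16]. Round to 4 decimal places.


Marginal likelihood = sum P(model_i) * P(data|model_i)
Model 1: 0.32 * 0.18 = 0.0576
Model 2: 0.4 * 0.11 = 0.044
Model 3: 0.28 * 0.16 = 0.0448
Total = 0.1464

0.1464


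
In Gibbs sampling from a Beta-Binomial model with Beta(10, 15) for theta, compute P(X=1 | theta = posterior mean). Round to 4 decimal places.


Posterior mean = alpha/(alpha+beta) = 10/25 = 0.4
P(X=1|theta=mean) = theta = 0.4

0.4


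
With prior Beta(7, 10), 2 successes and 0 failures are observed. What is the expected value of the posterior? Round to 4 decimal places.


Posterior = Beta(9, 10)
E[theta] = alpha/(alpha+beta)
= 9/19 = 0.4737

0.4737


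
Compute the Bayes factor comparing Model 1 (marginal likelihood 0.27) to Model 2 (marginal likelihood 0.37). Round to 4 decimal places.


BF12 = marginal likelihood of M1 / marginal likelihood of M2
= 0.27/0.37
= 0.7297

0.7297


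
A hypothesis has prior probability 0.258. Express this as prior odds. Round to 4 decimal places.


Odds = P(H) / P(not H) = 0.258 / 0.742
= 0.3477

0.3477


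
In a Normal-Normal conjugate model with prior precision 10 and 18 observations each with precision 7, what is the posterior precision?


Posterior precision = prior precision + n * observation precision
= 10 + 18 * 7
= 10 + 126 = 136

136


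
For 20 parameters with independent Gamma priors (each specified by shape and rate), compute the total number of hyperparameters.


A Gamma prior has 2 hyperparameters per parameter.
Total = 20 * 2 = 40

40


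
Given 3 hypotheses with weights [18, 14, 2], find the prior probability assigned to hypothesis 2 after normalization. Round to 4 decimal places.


To normalize, divide each weight by the sum of all weights.
Sum = 34
Prior(H2) = 14/34 = 0.4118

0.4118


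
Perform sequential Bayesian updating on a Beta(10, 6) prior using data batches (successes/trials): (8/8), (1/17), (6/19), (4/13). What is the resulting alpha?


Accumulate successes: 19
Posterior alpha = prior alpha + sum of successes
= 10 + 19 = 29

29


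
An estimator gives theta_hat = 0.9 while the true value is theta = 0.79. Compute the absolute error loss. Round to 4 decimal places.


The absolute error loss is |theta_hat - theta|
= |0.9 - 0.79|
= 0.11

0.11


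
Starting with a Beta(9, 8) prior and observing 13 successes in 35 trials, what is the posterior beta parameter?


Posterior beta = prior beta + failures
Failures = 35 - 13 = 22
beta_post = 8 + 22 = 30

30


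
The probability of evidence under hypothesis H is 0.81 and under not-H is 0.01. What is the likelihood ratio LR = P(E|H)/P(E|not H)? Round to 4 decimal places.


LR = 0.81 / 0.01
= 81.0

81.0


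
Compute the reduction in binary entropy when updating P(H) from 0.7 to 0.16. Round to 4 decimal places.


H_before = -p*log2(p) - (1-p)*log2(1-p) for p=0.7: 0.8813
H_after for p=0.16: 0.6343
Reduction = 0.8813 - 0.6343 = 0.247

0.247


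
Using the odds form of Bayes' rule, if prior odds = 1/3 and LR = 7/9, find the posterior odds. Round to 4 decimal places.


Bayes' rule in odds form: posterior odds = prior odds * LR
= (1 * 7) / (3 * 9)
= 7/27 = 0.2593

0.2593


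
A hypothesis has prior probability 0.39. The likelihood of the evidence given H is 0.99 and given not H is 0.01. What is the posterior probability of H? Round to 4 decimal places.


Using Bayes' theorem:
P(E) = 0.39 * 0.99 + 0.61 * 0.01
P(E) = 0.3922
P(H|E) = (0.39 * 0.99) / 0.3922 = 0.9844

0.9844


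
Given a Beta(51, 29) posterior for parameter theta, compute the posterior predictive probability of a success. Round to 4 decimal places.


For a Beta-Bernoulli model, the predictive probability is the mean:
P(success) = 51/(51+29) = 51/80 = 0.6375

0.6375


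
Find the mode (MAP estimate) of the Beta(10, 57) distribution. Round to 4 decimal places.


For Beta(a,b) with a,b > 1:
Mode = (a-1)/(a+b-2) = (10-1)/(67-2)
= 9/65 = 0.1385

0.1385


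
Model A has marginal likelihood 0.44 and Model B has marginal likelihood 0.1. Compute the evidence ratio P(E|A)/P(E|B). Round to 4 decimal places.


Evidence ratio = P(E|A) / P(E|B)
= 0.44 / 0.1
= 4.4

4.4


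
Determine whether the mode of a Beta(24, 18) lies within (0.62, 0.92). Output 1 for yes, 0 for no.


First find the mode: (a-1)/(a+b-2) = 0.575
Is 0.575 in (0.62, 0.92)? 0

0


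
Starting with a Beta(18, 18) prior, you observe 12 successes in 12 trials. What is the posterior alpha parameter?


For a Beta-Binomial conjugate model:
Posterior alpha = prior alpha + number of successes
= 18 + 12 = 30

30


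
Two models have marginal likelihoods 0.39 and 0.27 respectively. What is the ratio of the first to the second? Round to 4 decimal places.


Evidence ratio = 0.39 / 0.27
= 1.4444

1.4444


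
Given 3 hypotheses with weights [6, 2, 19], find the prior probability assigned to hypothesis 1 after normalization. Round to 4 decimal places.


To normalize, divide each weight by the sum of all weights.
Sum = 27
Prior(H1) = 6/27 = 0.2222

0.2222


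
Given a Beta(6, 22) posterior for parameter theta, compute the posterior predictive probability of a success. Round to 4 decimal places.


For a Beta-Bernoulli model, the predictive probability is the mean:
P(success) = 6/(6+22) = 6/28 = 0.2143

0.2143


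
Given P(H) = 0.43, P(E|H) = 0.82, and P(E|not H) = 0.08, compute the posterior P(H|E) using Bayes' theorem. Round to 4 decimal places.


By Bayes' theorem: P(H|E) = P(E|H)*P(H) / P(E)
P(E) = P(E|H)*P(H) + P(E|not H)*P(not H)
P(E) = 0.82*0.43 + 0.08*0.57 = 0.3982
P(H|E) = 0.82*0.43 / 0.3982 = 0.8855

0.8855


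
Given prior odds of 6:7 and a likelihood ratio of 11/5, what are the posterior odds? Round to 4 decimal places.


Posterior odds = prior odds * LR
Prior odds = 6/7 = 0.8571
LR = 11/5 = 2.2
Posterior odds = 0.8571 * 2.2 = 1.8857

1.8857


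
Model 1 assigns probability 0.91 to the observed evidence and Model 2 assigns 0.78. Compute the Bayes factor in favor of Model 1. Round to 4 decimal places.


BF = P(data|M1) / P(data|M2)
= 0.91 / 0.78 = 1.1667

1.1667


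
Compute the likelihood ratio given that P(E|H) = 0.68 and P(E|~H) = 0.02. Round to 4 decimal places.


LR = P(E|H) / P(E|~H)
= 0.68 / 0.02 = 34.0

34.0


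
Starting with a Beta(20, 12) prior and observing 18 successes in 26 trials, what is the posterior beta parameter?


Posterior beta = prior beta + failures
Failures = 26 - 18 = 8
beta_post = 12 + 8 = 20

20


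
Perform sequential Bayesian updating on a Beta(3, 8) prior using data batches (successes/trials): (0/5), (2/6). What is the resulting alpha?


Accumulate successes: 2
Posterior alpha = prior alpha + sum of successes
= 3 + 2 = 5

5


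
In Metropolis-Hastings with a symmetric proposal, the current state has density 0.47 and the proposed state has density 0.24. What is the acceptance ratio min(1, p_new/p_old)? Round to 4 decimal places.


Ratio = p_new / p_old = 0.24 / 0.47 = 0.5106
Acceptance = min(1, 0.5106) = 0.5106

0.5106


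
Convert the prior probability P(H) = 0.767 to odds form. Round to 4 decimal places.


P(not H) = 1 - 0.767 = 0.233
Odds = 0.767 / 0.233 = 3.2918

3.2918


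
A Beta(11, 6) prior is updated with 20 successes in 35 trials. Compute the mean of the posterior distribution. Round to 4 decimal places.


After update: Beta(31, 21)
Mean = 31 / (31 + 21) = 31 / 52
= 0.5962

0.5962


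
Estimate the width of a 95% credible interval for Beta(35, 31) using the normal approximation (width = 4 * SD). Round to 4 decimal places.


For Beta(a,b): Var = ab/((a+b)^2(a+b+1))
Var = 0.0037, SD = 0.061
Approximate 95% CI width = 4 * 0.061 = 0.2439

0.2439


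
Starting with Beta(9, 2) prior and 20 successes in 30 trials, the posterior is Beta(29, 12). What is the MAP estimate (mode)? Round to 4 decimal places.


The mode of Beta(a, b) when a > 1 and b > 1 is (a-1)/(a+b-2)
= (29 - 1) / (29 + 12 - 2)
= 28 / 39
= 0.7179

0.7179


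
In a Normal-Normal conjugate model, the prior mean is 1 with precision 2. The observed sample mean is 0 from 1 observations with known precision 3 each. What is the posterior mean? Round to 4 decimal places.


Posterior precision = tau0 + n*tau = 2 + 1*3 = 5
Posterior mean = (tau0*mu0 + n*tau*xbar) / posterior_precision
= (2*1 + 1*3*0) / 5
= 2 / 5 = 0.4

0.4


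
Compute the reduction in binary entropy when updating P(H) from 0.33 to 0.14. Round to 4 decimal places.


H_before = -p*log2(p) - (1-p)*log2(1-p) for p=0.33: 0.9149
H_after for p=0.14: 0.5842
Reduction = 0.9149 - 0.5842 = 0.3307

0.3307


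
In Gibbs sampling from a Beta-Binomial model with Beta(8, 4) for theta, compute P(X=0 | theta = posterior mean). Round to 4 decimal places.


Posterior mean = alpha/(alpha+beta) = 8/12 = 0.6667
P(X=0|theta=mean) = 1 - theta = 0.3333

0.3333


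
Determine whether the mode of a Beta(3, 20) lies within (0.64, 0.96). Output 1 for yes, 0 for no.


First find the mode: (a-1)/(a+b-2) = 0.0952
Is 0.0952 in (0.64, 0.96)? 0

0


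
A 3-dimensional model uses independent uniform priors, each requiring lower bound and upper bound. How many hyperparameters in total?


Per parameter: 2 (lower bound and upper bound).
Total = 3 * 2 = 6

6


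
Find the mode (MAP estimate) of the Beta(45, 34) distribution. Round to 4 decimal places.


For Beta(a,b) with a,b > 1:
Mode = (a-1)/(a+b-2) = (45-1)/(79-2)
= 44/77 = 0.5714

0.5714


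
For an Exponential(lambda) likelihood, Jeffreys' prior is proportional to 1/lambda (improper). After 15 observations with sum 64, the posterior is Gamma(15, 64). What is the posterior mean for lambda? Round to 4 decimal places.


Posterior = Gamma(n, sum_x) = Gamma(15, 64)
Posterior mean = shape/rate = 15/64
= 0.2344

0.2344


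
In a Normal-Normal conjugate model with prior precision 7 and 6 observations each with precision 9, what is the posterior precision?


Posterior precision = prior precision + n * observation precision
= 7 + 6 * 9
= 7 + 54 = 61

61


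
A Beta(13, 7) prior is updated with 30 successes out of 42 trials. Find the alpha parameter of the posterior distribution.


In the Beta-Binomial conjugate update:
alpha_post = alpha_prior + successes
= 13 + 30
= 43

43


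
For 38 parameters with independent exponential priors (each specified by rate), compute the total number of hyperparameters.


A exponential prior has 1 hyperparameter per parameter.
Total = 38 * 1 = 38

38


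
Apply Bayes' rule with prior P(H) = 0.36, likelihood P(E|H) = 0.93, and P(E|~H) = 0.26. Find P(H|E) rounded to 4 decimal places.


Step 1: Compute marginal P(E) = P(E|H)P(H) + P(E|~H)P(~H)
= 0.93*0.36 + 0.26*0.64 = 0.5012
Step 2: P(H|E) = P(E|H)P(H)/P(E) = 0.3348/0.5012
= 0.668

0.668


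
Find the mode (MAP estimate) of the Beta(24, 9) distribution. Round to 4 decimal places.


For Beta(a,b) with a,b > 1:
Mode = (a-1)/(a+b-2) = (24-1)/(33-2)
= 23/31 = 0.7419

0.7419


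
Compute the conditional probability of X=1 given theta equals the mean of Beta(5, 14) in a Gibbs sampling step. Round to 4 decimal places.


Mean of Beta(5, 14) = 0.2632
P(X=1 | theta=0.2632) = 0.2632

0.2632


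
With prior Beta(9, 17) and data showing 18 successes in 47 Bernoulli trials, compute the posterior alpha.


Conjugate update: alpha_posterior = alpha_prior + k
= 9 + 18 = 27

27


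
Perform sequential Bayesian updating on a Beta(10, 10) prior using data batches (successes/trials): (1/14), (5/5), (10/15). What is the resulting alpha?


Accumulate successes: 16
Posterior alpha = prior alpha + sum of successes
= 10 + 16 = 26

26


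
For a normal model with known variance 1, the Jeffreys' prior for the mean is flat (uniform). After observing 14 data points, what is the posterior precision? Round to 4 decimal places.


Jeffreys' prior for normal mean (known variance) is flat.
Prior precision = 0.
Posterior precision = prior_prec + n/sigma^2 = 0 + 14/1
= 14.0

14.0


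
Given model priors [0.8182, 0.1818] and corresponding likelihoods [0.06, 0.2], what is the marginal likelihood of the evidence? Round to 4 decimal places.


P(E) = sum_i P(M_i) P(E|M_i)
= 0.0491 + 0.0364
= 0.0855

0.0855


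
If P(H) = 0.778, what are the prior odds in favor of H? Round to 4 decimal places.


Prior odds = P(H) / (1 - P(H))
= 0.778 / 0.222
= 3.5045

3.5045


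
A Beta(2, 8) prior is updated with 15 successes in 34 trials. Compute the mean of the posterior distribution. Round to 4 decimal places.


After update: Beta(17, 27)
Mean = 17 / (17 + 27) = 17 / 44
= 0.3864

0.3864


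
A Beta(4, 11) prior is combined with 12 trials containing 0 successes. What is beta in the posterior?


In conjugate updating:
beta_posterior = beta_prior + (n - k)
= 11 + (12 - 0)
= 11 + 12 = 23

23


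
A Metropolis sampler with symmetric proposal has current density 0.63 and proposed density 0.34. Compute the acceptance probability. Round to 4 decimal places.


For symmetric proposals, acceptance = min(1, pi(x*)/pi(x))
= min(1, 0.34/0.63)
= min(1, 0.5397) = 0.5397

0.5397


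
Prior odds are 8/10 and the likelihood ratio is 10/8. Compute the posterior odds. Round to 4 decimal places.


Posterior odds = prior odds * likelihood ratio
= (8/10) * (10/8)
= 80 / 80
= 1.0

1.0


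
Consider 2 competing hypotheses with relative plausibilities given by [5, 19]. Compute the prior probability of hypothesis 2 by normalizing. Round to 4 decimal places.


Sum of weights = 5 + 19 = 24
Normalized prior for H2 = 19 / 24
= 0.7917

0.7917


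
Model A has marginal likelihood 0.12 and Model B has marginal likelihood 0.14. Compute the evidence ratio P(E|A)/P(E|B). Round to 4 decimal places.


Evidence ratio = P(E|A) / P(E|B)
= 0.12 / 0.14
= 0.8571

0.8571


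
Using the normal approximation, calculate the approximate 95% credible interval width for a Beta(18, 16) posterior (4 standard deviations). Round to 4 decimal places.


Var(Beta) = 18*16/(34^2 * 35) = 0.0071
SD = 0.0844
Width ~ 4*SD = 0.3375

0.3375


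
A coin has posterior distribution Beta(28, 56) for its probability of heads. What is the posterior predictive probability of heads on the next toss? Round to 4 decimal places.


Posterior predictive = E[theta] = alpha/(alpha+beta)
= 28/84
= 0.3333

0.3333


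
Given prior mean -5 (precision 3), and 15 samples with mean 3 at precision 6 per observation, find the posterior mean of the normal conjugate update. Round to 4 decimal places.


The posterior mean is a precision-weighted average of prior and data.
Post. prec. = 3 + 90 = 93
Post. mean = (-15 + 270)/93 = 255/93 = 2.7419

2.7419


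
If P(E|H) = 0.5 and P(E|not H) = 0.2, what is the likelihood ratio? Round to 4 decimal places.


Likelihood ratio = P(E|H) / P(E|not H)
= 0.5 / 0.2
= 2.5

2.5


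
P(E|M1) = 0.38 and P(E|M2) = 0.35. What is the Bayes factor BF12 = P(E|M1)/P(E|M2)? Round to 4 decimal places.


Bayes factor BF12 = P(E|M1) / P(E|M2)
= 0.38 / 0.35
= 1.0857

1.0857


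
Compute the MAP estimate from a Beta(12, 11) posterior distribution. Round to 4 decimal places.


MAP = mode of Beta distribution
= (alpha - 1)/(alpha + beta - 2)
= (12-1)/(12+11-2)
= 11/21 = 0.5238

0.5238


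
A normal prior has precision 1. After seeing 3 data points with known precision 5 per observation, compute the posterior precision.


In the conjugate normal model, precisions add:
tau_posterior = tau_prior + n * tau_data
= 1 + 3*5 = 16

16


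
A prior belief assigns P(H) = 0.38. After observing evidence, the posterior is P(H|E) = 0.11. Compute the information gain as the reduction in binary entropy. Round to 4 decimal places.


H(prior) = -0.38*log2(0.38) - 0.62*log2(0.62)
= 0.958
H(post) = -0.11*log2(0.11) - 0.89*log2(0.89)
= 0.4999
IG = 0.958 - 0.4999 = 0.4581

0.4581


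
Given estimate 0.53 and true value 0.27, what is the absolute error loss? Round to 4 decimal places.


Absolute error = |estimate - true|
= |0.26| = 0.26

0.26


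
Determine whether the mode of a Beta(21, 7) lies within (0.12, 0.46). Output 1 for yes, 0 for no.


First find the mode: (a-1)/(a+b-2) = 0.7692
Is 0.7692 in (0.12, 0.46)? 0

0


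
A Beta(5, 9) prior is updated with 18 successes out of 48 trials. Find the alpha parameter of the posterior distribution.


In the Beta-Binomial conjugate update:
alpha_post = alpha_prior + successes
= 5 + 18
= 23

23


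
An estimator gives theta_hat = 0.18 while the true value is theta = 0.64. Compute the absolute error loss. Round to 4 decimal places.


The absolute error loss is |theta_hat - theta|
= |0.18 - 0.64|
= 0.46

0.46


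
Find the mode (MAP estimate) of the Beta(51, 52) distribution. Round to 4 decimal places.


For Beta(a,b) with a,b > 1:
Mode = (a-1)/(a+b-2) = (51-1)/(103-2)
= 50/101 = 0.495

0.495


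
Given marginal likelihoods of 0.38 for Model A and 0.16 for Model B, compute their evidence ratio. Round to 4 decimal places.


Ratio = ML(A) / ML(B) = 0.38/0.16
= 2.375

2.375


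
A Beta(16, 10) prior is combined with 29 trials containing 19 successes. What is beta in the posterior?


In conjugate updating:
beta_posterior = beta_prior + (n - k)
= 10 + (29 - 19)
= 10 + 10 = 20

20


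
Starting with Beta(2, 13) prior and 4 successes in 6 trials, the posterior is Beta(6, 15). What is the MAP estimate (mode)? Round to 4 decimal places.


The mode of Beta(a, b) when a > 1 and b > 1 is (a-1)/(a+b-2)
= (6 - 1) / (6 + 15 - 2)
= 5 / 19
= 0.2632

0.2632


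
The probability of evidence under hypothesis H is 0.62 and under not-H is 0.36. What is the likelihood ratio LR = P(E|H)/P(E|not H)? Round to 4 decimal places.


LR = 0.62 / 0.36
= 1.7222

1.7222


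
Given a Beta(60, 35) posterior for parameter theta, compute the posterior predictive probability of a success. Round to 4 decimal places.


For a Beta-Bernoulli model, the predictive probability is the mean:
P(success) = 60/(60+35) = 60/95 = 0.6316

0.6316


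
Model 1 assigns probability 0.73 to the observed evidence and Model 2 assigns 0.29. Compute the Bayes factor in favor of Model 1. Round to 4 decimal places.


BF = P(data|M1) / P(data|M2)
= 0.73 / 0.29 = 2.5172

2.5172


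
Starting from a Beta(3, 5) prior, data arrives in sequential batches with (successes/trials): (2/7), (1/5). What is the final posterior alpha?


In sequential Bayesian updating, we sum all successes.
Total successes = 3
Final alpha = 3 + 3 = 6

6


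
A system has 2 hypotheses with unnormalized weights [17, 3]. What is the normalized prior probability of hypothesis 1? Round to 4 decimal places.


The normalized prior is the weight divided by the total.
Total weight = 20
P(H1) = 17 / 20 = 0.85

0.85


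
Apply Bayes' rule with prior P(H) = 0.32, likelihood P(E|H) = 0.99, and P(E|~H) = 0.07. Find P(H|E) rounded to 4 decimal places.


Step 1: Compute marginal P(E) = P(E|H)P(H) + P(E|~H)P(~H)
= 0.99*0.32 + 0.07*0.68 = 0.3644
Step 2: P(H|E) = P(E|H)P(H)/P(E) = 0.3168/0.3644
= 0.8694

0.8694


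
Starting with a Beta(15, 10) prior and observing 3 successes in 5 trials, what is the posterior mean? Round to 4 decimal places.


Posterior parameters: alpha = 15 + 3 = 18
beta = 10 + 2 = 12
Posterior mean = alpha / (alpha + beta) = 18 / 30
= 0.6

0.6


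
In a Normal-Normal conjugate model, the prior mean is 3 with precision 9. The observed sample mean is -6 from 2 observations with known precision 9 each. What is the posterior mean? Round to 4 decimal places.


Posterior precision = tau0 + n*tau = 9 + 2*9 = 27
Posterior mean = (tau0*mu0 + n*tau*xbar) / posterior_precision
= (9*3 + 2*9*-6) / 27
= -81 / 27 = -3.0

-3.0


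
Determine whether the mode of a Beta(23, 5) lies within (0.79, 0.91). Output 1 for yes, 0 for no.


First find the mode: (a-1)/(a+b-2) = 0.8462
Is 0.8462 in (0.79, 0.91)? 1

1


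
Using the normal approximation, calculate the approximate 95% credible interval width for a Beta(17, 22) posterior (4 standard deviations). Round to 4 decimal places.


Var(Beta) = 17*22/(39^2 * 40) = 0.0061
SD = 0.0784
Width ~ 4*SD = 0.3136

0.3136


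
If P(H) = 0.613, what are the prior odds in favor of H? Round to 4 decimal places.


Prior odds = P(H) / (1 - P(H))
= 0.613 / 0.387
= 1.584

1.584


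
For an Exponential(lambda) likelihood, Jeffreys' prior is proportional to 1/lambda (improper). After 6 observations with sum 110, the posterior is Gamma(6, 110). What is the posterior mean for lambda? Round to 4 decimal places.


Posterior = Gamma(n, sum_x) = Gamma(6, 110)
Posterior mean = shape/rate = 6/110
= 0.0545

0.0545


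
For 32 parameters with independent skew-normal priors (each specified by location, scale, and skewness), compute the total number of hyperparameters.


A skew-normal prior has 3 hyperparameters per parameter.
Total = 32 * 3 = 96

96


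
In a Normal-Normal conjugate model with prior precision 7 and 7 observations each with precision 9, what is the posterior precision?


Posterior precision = prior precision + n * observation precision
= 7 + 7 * 9
= 7 + 63 = 70

70


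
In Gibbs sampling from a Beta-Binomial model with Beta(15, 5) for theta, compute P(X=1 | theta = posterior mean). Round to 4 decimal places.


Posterior mean = alpha/(alpha+beta) = 15/20 = 0.75
P(X=1|theta=mean) = theta = 0.75

0.75


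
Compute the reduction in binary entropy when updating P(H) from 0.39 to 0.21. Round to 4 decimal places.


H_before = -p*log2(p) - (1-p)*log2(1-p) for p=0.39: 0.9648
H_after for p=0.21: 0.7415
Reduction = 0.9648 - 0.7415 = 0.2233

0.2233


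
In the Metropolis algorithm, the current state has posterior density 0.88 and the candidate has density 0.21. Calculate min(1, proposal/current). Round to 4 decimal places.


Ratio = 0.21/0.88 = 0.2386
Acceptance probability = min(1, 0.2386)
= 0.2386

0.2386


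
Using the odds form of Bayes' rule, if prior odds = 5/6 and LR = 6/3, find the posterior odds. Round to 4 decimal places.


Bayes' rule in odds form: posterior odds = prior odds * LR
= (5 * 6) / (6 * 3)
= 30/18 = 1.6667

1.6667


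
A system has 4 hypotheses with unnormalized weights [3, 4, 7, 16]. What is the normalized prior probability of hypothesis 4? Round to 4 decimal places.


The normalized prior is the weight divided by the total.
Total weight = 30
P(H4) = 16 / 30 = 0.5333

0.5333


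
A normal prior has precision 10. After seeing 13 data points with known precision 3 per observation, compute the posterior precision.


In the conjugate normal model, precisions add:
tau_posterior = tau_prior + n * tau_data
= 10 + 13*3 = 49

49


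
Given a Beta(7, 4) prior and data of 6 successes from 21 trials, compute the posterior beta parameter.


Number of failures = 21 - 6 = 15
Posterior beta = 4 + 15 = 19

19
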